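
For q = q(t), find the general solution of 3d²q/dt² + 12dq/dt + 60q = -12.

q = -1/5 + C1*cos(4*t)*exp(-2*t) + C2*exp(-2*t)*sin(4*t)

Divide through by 3: q'' + 4q' + 20q = -4.
Characteristic equation r² + 4r + 20 = 0 has discriminant (4)² - 4·(20) = -64 < 0, so r = -2 ± 4i.
Hence q_h = C1*cos(4*t)*exp(-2*t) + C2*exp(-2*t)*sin(4*t).
For the particular solution try q_p = A0. Substituting and matching coefficients of each power of t gives A0 = -1/5, so q_p = -1/5.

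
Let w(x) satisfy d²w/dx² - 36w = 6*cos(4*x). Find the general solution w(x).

w = -3*cos(4*x)/26 + C1*exp(-6*x) + C2*exp(6*x)

Characteristic equation r² - 36 = 0 factors as (r + 6)(r - 6) = 0, so r = -6, 6.
Hence w_h = C1*exp(-6*x) + C2*exp(6*x).
Try w_p = A*cos(4*x) + B*sin(4*x). Substituting and equating the coefficients of cos(4x) and sin(4x) gives A = -3/26, B = 0, so w_p = -3*cos(4*x)/26.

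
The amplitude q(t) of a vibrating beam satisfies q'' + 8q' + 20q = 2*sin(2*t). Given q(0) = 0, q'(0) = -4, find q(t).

Characteristic equation r² + 8r + 20 = 0 has discriminant (8)² - 4·(20) = -16 < 0, so r = -4 ± 2i.
Hence q_h = C1*cos(2*t)*exp(-4*t) + C2*exp(-4*t)*sin(2*t).
Try q_p = A*cos(2*t) + B*sin(2*t). Substituting and equating the coefficients of cos(2t) and sin(2t) gives A = -1/16, B = 1/16, so q_p = -cos(2*t)/16 + sin(2*t)/16.
General solution: q = -cos(2*t)/16 + sin(2*t)/16 + C1*cos(2*t)*exp(-4*t) + C2*exp(-4*t)*sin(2*t).
Apply the initial conditions: q(0) = -1/16 + C1 = 0 and q'(0) = 1/8 - 4*C1 + 2*C2 = -4. Solving gives C1 = 1/16, C2 = -31/16.

q = -cos(2*t)/16 + sin(2*t)/16 - 31*exp(-4*t)*sin(2*t)/16 + cos(2*t)*exp(-4*t)/16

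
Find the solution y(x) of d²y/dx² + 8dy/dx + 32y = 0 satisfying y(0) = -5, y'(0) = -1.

Characteristic equation r² + 8r + 32 = 0 has discriminant (8)² - 4·(32) = -64 < 0, so r = -4 ± 4i.
Hence y_h = C1*cos(4*x)*exp(-4*x) + C2*exp(-4*x)*sin(4*x).
Apply the initial conditions: y(0) = C1 = -5 and y'(0) = -4*C1 + 4*C2 = -1. Solving gives C1 = -5, C2 = -21/4.

y = -5*cos(4*x)*exp(-4*x) - 21*exp(-4*x)*sin(4*x)/4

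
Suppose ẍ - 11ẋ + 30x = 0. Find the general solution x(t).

x = C1*exp(6*t) + C2*exp(5*t)

Characteristic equation r² - 11r + 30 = 0 factors as (r - 6)(r - 5) = 0, so r = 6, 5.
Hence x_h = C1*exp(6*t) + C2*exp(5*t).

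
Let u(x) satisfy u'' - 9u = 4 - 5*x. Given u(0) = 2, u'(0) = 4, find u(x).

u = -4/9 + 5*x/9 + 35*exp(-3*x)/54 + 97*exp(3*x)/54

Characteristic equation r² - 9 = 0 factors as (r + 3)(r - 3) = 0, so r = -3, 3.
Hence u_h = C1*exp(-3*x) + C2*exp(3*x).
For the particular solution try u_p = A0 + A1*x. Substituting and matching coefficients of each power of x gives A0 = -4/9, A1 = 5/9, so u_p = -4/9 + 5*x/9.
General solution: u = -4/9 + 5*x/9 + C1*exp(-3*x) + C2*exp(3*x).
Apply the initial conditions: u(0) = -4/9 + C1 + C2 = 2 and u'(0) = 5/9 - 3*C1 + 3*C2 = 4. Solving gives C1 = 35/54, C2 = 97/54.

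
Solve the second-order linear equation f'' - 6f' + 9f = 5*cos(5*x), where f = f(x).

f = -75*sin(5*x)/578 - 20*cos(5*x)/289 + C1*exp(3*x) + C2*x*exp(3*x)

Characteristic equation r² - 6r + 9 = 0 has discriminant (-6)² - 4·(9) = 0, so r = 3 is a repeated root.
Hence f_h = (C1 + C2*x)*exp(3*x).
Try f_p = A*cos(5*x) + B*sin(5*x). Substituting and equating the coefficients of cos(5x) and sin(5x) gives A = -20/289, B = -75/578, so f_p = -75*sin(5*x)/578 - 20*cos(5*x)/289.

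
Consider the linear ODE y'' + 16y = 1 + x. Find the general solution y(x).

Characteristic equation r² + 16 = 0 has discriminant (0)² - 4·(16) = -64 < 0, so r = ± 4i.
Hence y_h = C1*cos(4*x) + C2*sin(4*x).
For the particular solution try y_p = A0 + A1*x. Substituting and matching coefficients of each power of x gives A0 = 1/16, A1 = 1/16, so y_p = 1/16 + x/16.

y = 1/16 + x/16 + C1*cos(4*x) + C2*sin(4*x)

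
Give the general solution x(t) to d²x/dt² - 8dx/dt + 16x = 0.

x = C1*exp(4*t) + C2*t*exp(4*t)

Characteristic equation r² - 8r + 16 = 0 has discriminant (-8)² - 4·(16) = 0, so r = 4 is a repeated root.
Hence x_h = (C1 + C2*t)*exp(4*t).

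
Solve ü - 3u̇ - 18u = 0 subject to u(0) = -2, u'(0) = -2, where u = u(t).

u = -10*exp(-3*t)/9 - 8*exp(6*t)/9

Characteristic equation r² - 3r - 18 = 0 factors as (r - 6)(r + 3) = 0, so r = 6, -3.
Hence u_h = C1*exp(6*t) + C2*exp(-3*t).
Apply the initial conditions: u(0) = C1 + C2 = -2 and u'(0) = -3*C2 + 6*C1 = -2. Solving gives C1 = -8/9, C2 = -10/9.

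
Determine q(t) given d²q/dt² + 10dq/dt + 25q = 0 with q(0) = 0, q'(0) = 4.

Characteristic equation r² + 10r + 25 = 0 has discriminant (10)² - 4·(25) = 0, so r = -5 is a repeated root.
Hence q_h = (C1 + C2*t)*exp(-5*t).
Apply the initial conditions: q(0) = C1 = 0 and q'(0) = C2 - 5*C1 = 4. Solving gives C1 = 0, C2 = 4.

q = 4*t*exp(-5*t)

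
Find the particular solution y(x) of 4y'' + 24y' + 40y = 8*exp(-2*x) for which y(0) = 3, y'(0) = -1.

Divide through by 4: y'' + 6y' + 10y = 2*exp(-2*x).
Characteristic equation r² + 6r + 10 = 0 has discriminant (6)² - 4·(10) = -4 < 0, so r = -3 ± i.
Hence y_h = C1*cos(x)*exp(-3*x) + C2*exp(-3*x)*sin(x).
Try y_p = A*exp(-2*x). Substituting into the equation and dividing by exp(-2*x) gives A = 1, so y_p = exp(-2*x).
General solution: y = C1*cos(x)*exp(-3*x) + C2*exp(-3*x)*sin(x) + exp(-2*x).
Apply the initial conditions: y(0) = 1 + C1 = 3 and y'(0) = -2 + C2 - 3*C1 = -1. Solving gives C1 = 2, C2 = 7.

y = 2*cos(x)*exp(-3*x) + 7*exp(-3*x)*sin(x) + exp(-2*x)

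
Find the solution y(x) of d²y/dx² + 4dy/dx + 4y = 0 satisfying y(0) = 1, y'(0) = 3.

Characteristic equation r² + 4r + 4 = 0 has discriminant (4)² - 4·(4) = 0, so r = -2 is a repeated root.
Hence y_h = (C1 + C2*x)*exp(-2*x).
Apply the initial conditions: y(0) = C1 = 1 and y'(0) = C2 - 2*C1 = 3. Solving gives C1 = 1, C2 = 5.

y = 5*x*exp(-2*x) + exp(-2*x)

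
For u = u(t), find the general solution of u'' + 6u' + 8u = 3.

u = 3/8 + C1*exp(-4*t) + C2*exp(-2*t)

Characteristic equation r² + 6r + 8 = 0 factors as (r + 4)(r + 2) = 0, so r = -4, -2.
Hence u_h = C1*exp(-4*t) + C2*exp(-2*t).
For the particular solution try u_p = A0. Substituting and matching coefficients of each power of t gives A0 = 3/8, so u_p = 3/8.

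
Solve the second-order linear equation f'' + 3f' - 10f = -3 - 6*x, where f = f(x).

Characteristic equation r² + 3r - 10 = 0 factors as (r - 2)(r + 5) = 0, so r = 2, -5.
Hence f_h = C1*exp(2*x) + C2*exp(-5*x).
For the particular solution try f_p = A0 + A1*x. Substituting and matching coefficients of each power of x gives A0 = 12/25, A1 = 3/5, so f_p = 12/25 + 3*x/5.

f = 12/25 + 3*x/5 + C1*exp(2*x) + C2*exp(-5*x)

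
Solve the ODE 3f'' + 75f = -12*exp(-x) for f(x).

Divide through by 3: f'' + 25f = -4*exp(-x).
Characteristic equation r² + 25 = 0 has discriminant (0)² - 4·(25) = -100 < 0, so r = ± 5i.
Hence f_h = C1*cos(5*x) + C2*sin(5*x).
Try f_p = A*exp(-x). Substituting into the equation and dividing by exp(-x) gives A = -2/13, so f_p = -2*exp(-x)/13.

f = -2*exp(-x)/13 + C1*cos(5*x) + C2*sin(5*x)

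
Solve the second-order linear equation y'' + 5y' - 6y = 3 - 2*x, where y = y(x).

Characteristic equation r² + 5r - 6 = 0 factors as (r + 6)(r - 1) = 0, so r = -6, 1.
Hence y_h = C1*exp(-6*x) + C2*exp(x).
For the particular solution try y_p = A0 + A1*x. Substituting and matching coefficients of each power of x gives A0 = -2/9, A1 = 1/3, so y_p = -2/9 + x/3.

y = -2/9 + x/3 + C1*exp(-6*x) + C2*exp(x)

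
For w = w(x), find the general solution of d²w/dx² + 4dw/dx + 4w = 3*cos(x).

Characteristic equation r² + 4r + 4 = 0 has discriminant (4)² - 4·(4) = 0, so r = -2 is a repeated root.
Hence w_h = (C1 + C2*x)*exp(-2*x).
Try w_p = A*cos(x) + B*sin(x). Substituting and equating the coefficients of cos(x) and sin(x) gives A = 9/25, B = 12/25, so w_p = 9*cos(x)/25 + 12*sin(x)/25.

w = 9*cos(x)/25 + 12*sin(x)/25 + C1*exp(-2*x) + C2*x*exp(-2*x)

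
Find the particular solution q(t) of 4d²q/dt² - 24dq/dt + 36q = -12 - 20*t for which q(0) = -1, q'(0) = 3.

Divide through by 4: q'' - 6q' + 9q = -3 - 5*t.
Characteristic equation r² - 6r + 9 = 0 has discriminant (-6)² - 4·(9) = 0, so r = 3 is a repeated root.
Hence q_h = (C1 + C2*t)*exp(3*t).
For the particular solution try q_p = A0 + A1*t. Substituting and matching coefficients of each power of t gives A0 = -19/27, A1 = -5/9, so q_p = -19/27 - 5*t/9.
General solution: q = -19/27 - 5*t/9 + C1*exp(3*t) + C2*t*exp(3*t).
Apply the initial conditions: q(0) = -19/27 + C1 = -1 and q'(0) = -5/9 + C2 + 3*C1 = 3. Solving gives C1 = -8/27, C2 = 40/9.

q = -19/27 - 8*exp(3*t)/27 - 5*t/9 + 40*t*exp(3*t)/9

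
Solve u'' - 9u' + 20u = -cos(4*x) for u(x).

u = -cos(4*x)/328 + 9*sin(4*x)/328 + C1*exp(4*x) + C2*exp(5*x)

Characteristic equation r² - 9r + 20 = 0 factors as (r - 4)(r - 5) = 0, so r = 4, 5.
Hence u_h = C1*exp(4*x) + C2*exp(5*x).
Try u_p = A*cos(4*x) + B*sin(4*x). Substituting and equating the coefficients of cos(4x) and sin(4x) gives A = -1/328, B = 9/328, so u_p = -cos(4*x)/328 + 9*sin(4*x)/328.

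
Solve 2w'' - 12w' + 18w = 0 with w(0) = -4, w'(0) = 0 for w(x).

w = -4*exp(3*x) + 12*x*exp(3*x)

Divide through by 2: w'' - 6w' + 9w = 0.
Characteristic equation r² - 6r + 9 = 0 has discriminant (-6)² - 4·(9) = 0, so r = 3 is a repeated root.
Hence w_h = (C1 + C2*x)*exp(3*x).
Apply the initial conditions: w(0) = C1 = -4 and w'(0) = C2 + 3*C1 = 0. Solving gives C1 = -4, C2 = 12.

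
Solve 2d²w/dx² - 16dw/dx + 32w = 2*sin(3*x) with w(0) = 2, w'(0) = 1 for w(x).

Divide through by 2: w'' - 8w' + 16w = sin(3*x).
Characteristic equation r² - 8r + 16 = 0 has discriminant (-8)² - 4·(16) = 0, so r = 4 is a repeated root.
Hence w_h = (C1 + C2*x)*exp(4*x).
Try w_p = A*cos(3*x) + B*sin(3*x). Substituting and equating the coefficients of cos(3x) and sin(3x) gives A = 24/625, B = 7/625, so w_p = 7*sin(3*x)/625 + 24*cos(3*x)/625.
General solution: w = 7*sin(3*x)/625 + 24*cos(3*x)/625 + C1*exp(4*x) + C2*x*exp(4*x).
Apply the initial conditions: w(0) = 24/625 + C1 = 2 and w'(0) = 21/625 + C2 + 4*C1 = 1. Solving gives C1 = 1226/625, C2 = -172/25.

w = 7*sin(3*x)/625 + 24*cos(3*x)/625 + 1226*exp(4*x)/625 - 172*x*exp(4*x)/25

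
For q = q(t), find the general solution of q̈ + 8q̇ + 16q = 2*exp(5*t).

Characteristic equation r² + 8r + 16 = 0 has discriminant (8)² - 4·(16) = 0, so r = -4 is a repeated root.
Hence q_h = (C1 + C2*t)*exp(-4*t).
Try q_p = A*exp(5*t). Substituting into the equation and dividing by exp(5*t) gives A = 2/81, so q_p = 2*exp(5*t)/81.

q = 2*exp(5*t)/81 + C1*exp(-4*t) + C2*t*exp(-4*t)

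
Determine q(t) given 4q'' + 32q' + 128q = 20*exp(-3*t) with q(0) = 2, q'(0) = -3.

Divide through by 4: q'' + 8q' + 32q = 5*exp(-3*t).
Characteristic equation r² + 8r + 32 = 0 has discriminant (8)² - 4·(32) = -64 < 0, so r = -4 ± 4i.
Hence q_h = C1*cos(4*t)*exp(-4*t) + C2*exp(-4*t)*sin(4*t).
Try q_p = A*exp(-3*t). Substituting into the equation and dividing by exp(-3*t) gives A = 5/17, so q_p = 5*exp(-3*t)/17.
General solution: q = 5*exp(-3*t)/17 + C1*cos(4*t)*exp(-4*t) + C2*exp(-4*t)*sin(4*t).
Apply the initial conditions: q(0) = 5/17 + C1 = 2 and q'(0) = -15/17 - 4*C1 + 4*C2 = -3. Solving gives C1 = 29/17, C2 = 20/17.

q = 5*exp(-3*t)/17 + 20*exp(-4*t)*sin(4*t)/17 + 29*cos(4*t)*exp(-4*t)/17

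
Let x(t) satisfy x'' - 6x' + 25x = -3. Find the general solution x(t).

x = -3/25 + C1*cos(4*t)*exp(3*t) + C2*exp(3*t)*sin(4*t)

Characteristic equation r² - 6r + 25 = 0 has discriminant (-6)² - 4·(25) = -64 < 0, so r = 3 ± 4i.
Hence x_h = C1*cos(4*t)*exp(3*t) + C2*exp(3*t)*sin(4*t).
For the particular solution try x_p = A0. Substituting and matching coefficients of each power of t gives A0 = -3/25, so x_p = -3/25.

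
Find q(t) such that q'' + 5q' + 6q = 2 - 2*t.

q = 11/18 - t/3 + C1*exp(-3*t) + C2*exp(-2*t)

Characteristic equation r² + 5r + 6 = 0 factors as (r + 3)(r + 2) = 0, so r = -3, -2.
Hence q_h = C1*exp(-3*t) + C2*exp(-2*t).
For the particular solution try q_p = A0 + A1*t. Substituting and matching coefficients of each power of t gives A0 = 11/18, A1 = -1/3, so q_p = 11/18 - t/3.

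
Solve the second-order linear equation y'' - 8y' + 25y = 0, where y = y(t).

y = C1*cos(3*t)*exp(4*t) + C2*exp(4*t)*sin(3*t)

Characteristic equation r² - 8r + 25 = 0 has discriminant (-8)² - 4·(25) = -36 < 0, so r = 4 ± 3i.
Hence y_h = C1*cos(3*t)*exp(4*t) + C2*exp(4*t)*sin(3*t).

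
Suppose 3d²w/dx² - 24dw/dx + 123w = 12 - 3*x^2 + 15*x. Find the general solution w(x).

w = 8318/68921 - x**2/41 + 189*x/1681 + C1*cos(5*x)*exp(4*x) + C2*exp(4*x)*sin(5*x)

Divide through by 3: w'' - 8w' + 41w = 4 - x^2 + 5*x.
Characteristic equation r² - 8r + 41 = 0 has discriminant (-8)² - 4·(41) = -100 < 0, so r = 4 ± 5i.
Hence w_h = C1*cos(5*x)*exp(4*x) + C2*exp(4*x)*sin(5*x).
For the particular solution try w_p = A0 + A1*x + A2*x^2. Substituting and matching coefficients of each power of x gives A0 = 96*2**(13/29)*3**(79/87)*5**(59/174)*7**(107/174)/16807, A1 = 189/1681, A2 = -1/41, so w_p = 8318/68921 - x^2/41 + 189*x/1681.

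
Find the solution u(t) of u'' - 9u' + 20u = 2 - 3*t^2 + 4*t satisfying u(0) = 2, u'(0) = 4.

Characteristic equation r² - 9r + 20 = 0 factors as (r - 5)(r - 4) = 0, so r = 5, 4.
Hence u_h = C1*exp(5*t) + C2*exp(4*t).
For the particular solution try u_p = A0 + A1*t + A2*t^2. Substituting and matching coefficients of each power of t gives A0 = 577/4000, A1 = 13/200, A2 = -3/20, so u_p = 577/4000 - 3*t^2/20 + 13*t/200.
General solution: u = 577/4000 - 3*t^2/20 + 13*t/200 + C1*exp(5*t) + C2*exp(4*t).
Apply the initial conditions: u(0) = 577/4000 + C1 + C2 = 2 and u'(0) = 13/200 + 4*C2 + 5*C1 = 4. Solving gives C1 = -436/125, C2 = 171/32.

u = 577/4000 - 436*exp(5*t)/125 - 3*t**2/20 + 13*t/200 + 171*exp(4*t)/32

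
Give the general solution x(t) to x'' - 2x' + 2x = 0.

x = C1*cos(t)*exp(t) + C2*exp(t)*sin(t)

Characteristic equation r² - 2r + 2 = 0 has discriminant (-2)² - 4·(2) = -4 < 0, so r = 1 ± i.
Hence x_h = C1*cos(t)*exp(t) + C2*exp(t)*sin(t).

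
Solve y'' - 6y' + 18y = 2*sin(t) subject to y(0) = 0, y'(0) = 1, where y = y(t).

Characteristic equation r² - 6r + 18 = 0 has discriminant (-6)² - 4·(18) = -36 < 0, so r = 3 ± 3i.
Hence y_h = C1*cos(3*t)*exp(3*t) + C2*exp(3*t)*sin(3*t).
Try y_p = A*cos(t) + B*sin(t). Substituting and equating the coefficients of cos(t) and sin(t) gives A = 12/325, B = 34/325, so y_p = 12*cos(t)/325 + 34*sin(t)/325.
General solution: y = 12*cos(t)/325 + 34*sin(t)/325 + C1*cos(3*t)*exp(3*t) + C2*exp(3*t)*sin(3*t).
Apply the initial conditions: y(0) = 12/325 + C1 = 0 and y'(0) = 34/325 + 3*C1 + 3*C2 = 1. Solving gives C1 = -12/325, C2 = 109/325.

y = 12*cos(t)/325 + 34*sin(t)/325 - 12*cos(3*t)*exp(3*t)/325 + 109*exp(3*t)*sin(3*t)/325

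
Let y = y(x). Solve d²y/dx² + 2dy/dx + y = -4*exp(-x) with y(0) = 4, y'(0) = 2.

Characteristic equation r² + 2r + 1 = 0 has discriminant (2)² - 4·(1) = 0, so r = -1 is a repeated root.
Hence y_h = (C1 + C2*x)*exp(-x).
Since exp(-x) solves the homogeneous equation (r = -1 is a root of multiplicity 2), multiply the trial by x^2. Try y_p = A*x^2*exp(-x). Substituting into the equation and dividing by exp(-x) gives A = -2, so y_p = -2*x^2*exp(-x).
General solution: y = C1*exp(-x) - 2*x^2*exp(-x) + C2*x*exp(-x).
Apply the initial conditions: y(0) = C1 = 4 and y'(0) = C2 - C1 = 2. Solving gives C1 = 4, C2 = 6.

y = 4*exp(-x) - 2*x**2*exp(-x) + 6*x*exp(-x)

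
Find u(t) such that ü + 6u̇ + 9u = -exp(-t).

Characteristic equation r² + 6r + 9 = 0 has discriminant (6)² - 4·(9) = 0, so r = -3 is a repeated root.
Hence u_h = (C1 + C2*t)*exp(-3*t).
Try u_p = A*exp(-t). Substituting into the equation and dividing by exp(-t) gives A = -1/4, so u_p = -exp(-t)/4.

u = -exp(-t)/4 + C1*exp(-3*t) + C2*t*exp(-3*t)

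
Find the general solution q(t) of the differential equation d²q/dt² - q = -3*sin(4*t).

Characteristic equation r² - 1 = 0 factors as (r + 1)(r - 1) = 0, so r = -1, 1.
Hence q_h = C1*exp(-t) + C2*exp(t).
Try q_p = A*cos(4*t) + B*sin(4*t). Substituting and equating the coefficients of cos(4t) and sin(4t) gives A = 0, B = 3/17, so q_p = 3*sin(4*t)/17.

q = 3*sin(4*t)/17 + C1*exp(-t) + C2*exp(t)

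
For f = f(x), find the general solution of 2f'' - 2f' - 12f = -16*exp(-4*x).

f = -4*exp(-4*x)/7 + C1*exp(-2*x) + C2*exp(3*x)

Divide through by 2: f'' - f' - 6f = -8*exp(-4*x).
Characteristic equation r² - r - 6 = 0 factors as (r + 2)(r - 3) = 0, so r = -2, 3.
Hence f_h = C1*exp(-2*x) + C2*exp(3*x).
Try f_p = A*exp(-4*x). Substituting into the equation and dividing by exp(-4*x) gives A = -4/7, so f_p = -4*exp(-4*x)/7.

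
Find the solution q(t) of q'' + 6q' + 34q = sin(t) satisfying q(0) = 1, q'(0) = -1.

Characteristic equation r² + 6r + 34 = 0 has discriminant (6)² - 4·(34) = -100 < 0, so r = -3 ± 5i.
Hence q_h = C1*cos(5*t)*exp(-3*t) + C2*exp(-3*t)*sin(5*t).
Try q_p = A*cos(t) + B*sin(t). Substituting and equating the coefficients of cos(t) and sin(t) gives A = -2/375, B = 11/375, so q_p = -2*cos(t)/375 + 11*sin(t)/375.
General solution: q = -2*cos(t)/375 + 11*sin(t)/375 + C1*cos(5*t)*exp(-3*t) + C2*exp(-3*t)*sin(5*t).
Apply the initial conditions: q(0) = -2/375 + C1 = 1 and q'(0) = 11/375 - 3*C1 + 5*C2 = -1. Solving gives C1 = 377/375, C2 = 149/375.

q = -2*cos(t)/375 + 11*sin(t)/375 + 149*exp(-3*t)*sin(5*t)/375 + 377*cos(5*t)*exp(-3*t)/375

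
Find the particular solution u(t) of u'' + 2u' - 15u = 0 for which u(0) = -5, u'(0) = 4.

u = -21*exp(3*t)/8 - 19*exp(-5*t)/8

Characteristic equation r² + 2r - 15 = 0 factors as (r + 5)(r - 3) = 0, so r = -5, 3.
Hence u_h = C1*exp(-5*t) + C2*exp(3*t).
Apply the initial conditions: u(0) = C1 + C2 = -5 and u'(0) = -5*C1 + 3*C2 = 4. Solving gives C1 = -19/8, C2 = -21/8.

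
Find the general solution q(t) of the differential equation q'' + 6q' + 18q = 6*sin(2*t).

q = -18*cos(2*t)/85 + 21*sin(2*t)/85 + C1*cos(3*t)*exp(-3*t) + C2*exp(-3*t)*sin(3*t)

Characteristic equation r² + 6r + 18 = 0 has discriminant (6)² - 4·(18) = -36 < 0, so r = -3 ± 3i.
Hence q_h = C1*cos(3*t)*exp(-3*t) + C2*exp(-3*t)*sin(3*t).
Try q_p = A*cos(2*t) + B*sin(2*t). Substituting and equating the coefficients of cos(2t) and sin(2t) gives A = -18/85, B = 21/85, so q_p = -18*cos(2*t)/85 + 21*sin(2*t)/85.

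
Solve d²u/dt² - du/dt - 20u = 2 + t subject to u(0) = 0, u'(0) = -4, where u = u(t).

Characteristic equation r² - r - 20 = 0 factors as (r + 4)(r - 5) = 0, so r = -4, 5.
Hence u_h = C1*exp(-4*t) + C2*exp(5*t).
For the particular solution try u_p = A0 + A1*t. Substituting and matching coefficients of each power of t gives A0 = -39/400, A1 = -1/20, so u_p = -39/400 - t/20.
General solution: u = -39/400 - t/20 + C1*exp(-4*t) + C2*exp(5*t).
Apply the initial conditions: u(0) = -39/400 + C1 + C2 = 0 and u'(0) = -1/20 - 4*C1 + 5*C2 = -4. Solving gives C1 = 71/144, C2 = -89/225.

u = -39/400 - 89*exp(5*t)/225 - t/20 + 71*exp(-4*t)/144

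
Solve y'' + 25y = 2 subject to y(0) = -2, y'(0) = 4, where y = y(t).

Characteristic equation r² + 25 = 0 has discriminant (0)² - 4·(25) = -100 < 0, so r = ± 5i.
Hence y_h = C1*cos(5*t) + C2*sin(5*t).
For the particular solution try y_p = A0. Substituting and matching coefficients of each power of t gives A0 = 2/25, so y_p = 2/25.
General solution: y = 2/25 + C1*cos(5*t) + C2*sin(5*t).
Apply the initial conditions: y(0) = 2/25 + C1 = -2 and y'(0) = 5*C2 = 4. Solving gives C1 = -52/25, C2 = 4/5.

y = 2/25 - 52*cos(5*t)/25 + 4*sin(5*t)/5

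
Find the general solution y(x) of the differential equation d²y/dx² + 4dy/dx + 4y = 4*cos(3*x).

y = -20*cos(3*x)/169 + 48*sin(3*x)/169 + C1*exp(-2*x) + C2*x*exp(-2*x)

Characteristic equation r² + 4r + 4 = 0 has discriminant (4)² - 4·(4) = 0, so r = -2 is a repeated root.
Hence y_h = (C1 + C2*x)*exp(-2*x).
Try y_p = A*cos(3*x) + B*sin(3*x). Substituting and equating the coefficients of cos(3x) and sin(3x) gives A = -20/169, B = 48/169, so y_p = -20*cos(3*x)/169 + 48*sin(3*x)/169.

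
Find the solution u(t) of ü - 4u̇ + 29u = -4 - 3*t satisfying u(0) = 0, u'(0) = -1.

u = -128/841 - 3*t/29 - 202*exp(2*t)*sin(5*t)/841 + 128*cos(5*t)*exp(2*t)/841

Characteristic equation r² - 4r + 29 = 0 has discriminant (-4)² - 4·(29) = -100 < 0, so r = 2 ± 5i.
Hence u_h = C1*cos(5*t)*exp(2*t) + C2*exp(2*t)*sin(5*t).
For the particular solution try u_p = A0 + A1*t. Substituting and matching coefficients of each power of t gives A0 = -128/841, A1 = -3/29, so u_p = -128/841 - 3*t/29.
General solution: u = -128/841 - 3*t/29 + C1*cos(5*t)*exp(2*t) + C2*exp(2*t)*sin(5*t).
Apply the initial conditions: u(0) = -128/841 + C1 = 0 and u'(0) = -3/29 + 2*C1 + 5*C2 = -1. Solving gives C1 = 128/841, C2 = -202/841.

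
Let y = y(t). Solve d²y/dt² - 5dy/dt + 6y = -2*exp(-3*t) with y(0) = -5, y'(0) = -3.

y = -58*exp(2*t)/5 - exp(-3*t)/15 + 20*exp(3*t)/3

Characteristic equation r² - 5r + 6 = 0 factors as (r - 3)(r - 2) = 0, so r = 3, 2.
Hence y_h = C1*exp(3*t) + C2*exp(2*t).
Try y_p = A*exp(-3*t). Substituting into the equation and dividing by exp(-3*t) gives A = -1/15, so y_p = -exp(-3*t)/15.
General solution: y = -exp(-3*t)/15 + C1*exp(3*t) + C2*exp(2*t).
Apply the initial conditions: y(0) = -1/15 + C1 + C2 = -5 and y'(0) = 1/5 + 2*C2 + 3*C1 = -3. Solving gives C1 = 20/3, C2 = -58/5.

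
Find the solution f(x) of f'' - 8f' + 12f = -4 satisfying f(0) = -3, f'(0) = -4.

f = -1/3 - 3*exp(2*x) + exp(6*x)/3

Characteristic equation r² - 8r + 12 = 0 factors as (r - 6)(r - 2) = 0, so r = 6, 2.
Hence f_h = C1*exp(6*x) + C2*exp(2*x).
For the particular solution try f_p = A0. Substituting and matching coefficients of each power of x gives A0 = -1/3, so f_p = -1/3.
General solution: f = -1/3 + C1*exp(6*x) + C2*exp(2*x).
Apply the initial conditions: f(0) = -1/3 + C1 + C2 = -3 and f'(0) = 2*C2 + 6*C1 = -4. Solving gives C1 = 1/3, C2 = -3.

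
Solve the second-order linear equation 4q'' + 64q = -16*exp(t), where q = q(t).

Divide through by 4: q'' + 16q = -4*exp(t).
Characteristic equation r² + 16 = 0 has discriminant (0)² - 4·(16) = -64 < 0, so r = ± 4i.
Hence q_h = C1*cos(4*t) + C2*sin(4*t).
Try q_p = A*exp(t). Substituting into the equation and dividing by exp(t) gives A = -4/17, so q_p = -4*exp(t)/17.

q = -4*exp(t)/17 + C1*cos(4*t) + C2*sin(4*t)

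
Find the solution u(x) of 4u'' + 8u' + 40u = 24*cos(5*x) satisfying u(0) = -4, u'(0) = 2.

Divide through by 4: u'' + 2u' + 10u = 6*cos(5*x).
Characteristic equation r² + 2r + 10 = 0 has discriminant (2)² - 4·(10) = -36 < 0, so r = -1 ± 3i.
Hence u_h = C1*cos(3*x)*exp(-x) + C2*exp(-x)*sin(3*x).
Try u_p = A*cos(5*x) + B*sin(5*x). Substituting and equating the coefficients of cos(5x) and sin(5x) gives A = -18/65, B = 12/65, so u_p = -18*cos(5*x)/65 + 12*sin(5*x)/65.
General solution: u = -18*cos(5*x)/65 + 12*sin(5*x)/65 + C1*cos(3*x)*exp(-x) + C2*exp(-x)*sin(3*x).
Apply the initial conditions: u(0) = -18/65 + C1 = -4 and u'(0) = 12/13 - C1 + 3*C2 = 2. Solving gives C1 = -242/65, C2 = -172/195.

u = -18*cos(5*x)/65 + 12*sin(5*x)/65 - 242*cos(3*x)*exp(-x)/65 - 172*exp(-x)*sin(3*x)/195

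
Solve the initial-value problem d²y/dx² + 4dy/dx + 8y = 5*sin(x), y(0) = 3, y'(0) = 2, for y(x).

Characteristic equation r² + 4r + 8 = 0 has discriminant (4)² - 4·(8) = -16 < 0, so r = -2 ± 2i.
Hence y_h = C1*cos(2*x)*exp(-2*x) + C2*exp(-2*x)*sin(2*x).
Try y_p = A*cos(x) + B*sin(x). Substituting and equating the coefficients of cos(x) and sin(x) gives A = -4/13, B = 7/13, so y_p = -4*cos(x)/13 + 7*sin(x)/13.
General solution: y = -4*cos(x)/13 + 7*sin(x)/13 + C1*cos(2*x)*exp(-2*x) + C2*exp(-2*x)*sin(2*x).
Apply the initial conditions: y(0) = -4/13 + C1 = 3 and y'(0) = 7/13 - 2*C1 + 2*C2 = 2. Solving gives C1 = 43/13, C2 = 105/26.

y = -4*cos(x)/13 + 7*sin(x)/13 + 43*cos(2*x)*exp(-2*x)/13 + 105*exp(-2*x)*sin(2*x)/26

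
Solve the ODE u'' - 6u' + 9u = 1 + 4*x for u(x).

u = 11/27 + 4*x/9 + C1*exp(3*x) + C2*x*exp(3*x)

Characteristic equation r² - 6r + 9 = 0 has discriminant (-6)² - 4·(9) = 0, so r = 3 is a repeated root.
Hence u_h = (C1 + C2*x)*exp(3*x).
For the particular solution try u_p = A0 + A1*x. Substituting and matching coefficients of each power of x gives A0 = 11/27, A1 = 4/9, so u_p = 11/27 + 4*x/9.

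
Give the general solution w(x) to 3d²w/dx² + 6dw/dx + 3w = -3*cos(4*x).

w = -8*sin(4*x)/289 + 15*cos(4*x)/289 + C1*exp(-x) + C2*x*exp(-x)

Divide through by 3: w'' + 2w' + w = -cos(4*x).
Characteristic equation r² + 2r + 1 = 0 has discriminant (2)² - 4·(1) = 0, so r = -1 is a repeated root.
Hence w_h = (C1 + C2*x)*exp(-x).
Try w_p = A*cos(4*x) + B*sin(4*x). Substituting and equating the coefficients of cos(4x) and sin(4x) gives A = 15/289, B = -8/289, so w_p = -8*sin(4*x)/289 + 15*cos(4*x)/289.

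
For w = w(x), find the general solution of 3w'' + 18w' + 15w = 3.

w = 1/5 + C1*exp(-5*x) + C2*exp(-x)

Divide through by 3: w'' + 6w' + 5w = 1.
Characteristic equation r² + 6r + 5 = 0 factors as (r + 5)(r + 1) = 0, so r = -5, -1.
Hence w_h = C1*exp(-5*x) + C2*exp(-x).
For the particular solution try w_p = A0. Substituting and matching coefficients of each power of x gives A0 = 1/5, so w_p = 1/5.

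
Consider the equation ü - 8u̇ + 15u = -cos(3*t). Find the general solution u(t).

Characteristic equation r² - 8r + 15 = 0 factors as (r - 3)(r - 5) = 0, so r = 3, 5.
Hence u_h = C1*exp(3*t) + C2*exp(5*t).
Try u_p = A*cos(3*t) + B*sin(3*t). Substituting and equating the coefficients of cos(3t) and sin(3t) gives A = -1/102, B = 2/51, so u_p = -cos(3*t)/102 + 2*sin(3*t)/51.

u = -cos(3*t)/102 + 2*sin(3*t)/51 + C1*exp(3*t) + C2*exp(5*t)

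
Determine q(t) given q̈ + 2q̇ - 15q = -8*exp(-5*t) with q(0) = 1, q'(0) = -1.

Characteristic equation r² + 2r - 15 = 0 factors as (r + 5)(r - 3) = 0, so r = -5, 3.
Hence q_h = C1*exp(-5*t) + C2*exp(3*t).
Since exp(-5*t) solves the homogeneous equation (r = -5 is a root of multiplicity 1), multiply the trial by t. Try q_p = A*t*exp(-5*t). Substituting into the equation and dividing by exp(-5*t) gives A = 1, so q_p = t*exp(-5*t).
General solution: q = C1*exp(-5*t) + C2*exp(3*t) + t*exp(-5*t).
Apply the initial conditions: q(0) = C1 + C2 = 1 and q'(0) = 1 - 5*C1 + 3*C2 = -1. Solving gives C1 = 5/8, C2 = 3/8.

q = 3*exp(3*t)/8 + 5*exp(-5*t)/8 + t*exp(-5*t)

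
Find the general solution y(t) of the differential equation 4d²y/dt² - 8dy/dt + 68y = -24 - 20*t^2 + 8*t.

y = -1536/4913 - 5*t**2/17 + 14*t/289 + C1*cos(4*t)*exp(t) + C2*exp(t)*sin(4*t)

Divide through by 4: y'' - 2y' + 17y = -6 - 5*t^2 + 2*t.
Characteristic equation r² - 2r + 17 = 0 has discriminant (-2)² - 4·(17) = -64 < 0, so r = 1 ± 4i.
Hence y_h = C1*cos(4*t)*exp(t) + C2*exp(t)*sin(4*t).
For the particular solution try y_p = A0 + A1*t + A2*t^2. Substituting and matching coefficients of each power of t gives A0 = -1536/4913, A1 = 14/289, A2 = -5/17, so y_p = -1536/4913 - 5*t^2/17 + 14*t/289.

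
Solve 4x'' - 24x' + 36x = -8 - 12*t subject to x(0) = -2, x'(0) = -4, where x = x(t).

x = -4/9 - 14*exp(3*t)/9 - t/3 + t*exp(3*t)

Divide through by 4: x'' - 6x' + 9x = -2 - 3*t.
Characteristic equation r² - 6r + 9 = 0 has discriminant (-6)² - 4·(9) = 0, so r = 3 is a repeated root.
Hence x_h = (C1 + C2*t)*exp(3*t).
For the particular solution try x_p = A0 + A1*t. Substituting and matching coefficients of each power of t gives A0 = -4/9, A1 = -1/3, so x_p = -4/9 - t/3.
General solution: x = -4/9 - t/3 + C1*exp(3*t) + C2*t*exp(3*t).
Apply the initial conditions: x(0) = -4/9 + C1 = -2 and x'(0) = -1/3 + C2 + 3*C1 = -4. Solving gives C1 = -14/9, C2 = 1.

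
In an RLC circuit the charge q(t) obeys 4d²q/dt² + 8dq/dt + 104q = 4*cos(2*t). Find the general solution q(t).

q = sin(2*t)/125 + 11*cos(2*t)/250 + C1*cos(5*t)*exp(-t) + C2*exp(-t)*sin(5*t)

Divide through by 4: q'' + 2q' + 26q = cos(2*t).
Characteristic equation r² + 2r + 26 = 0 has discriminant (2)² - 4·(26) = -100 < 0, so r = -1 ± 5i.
Hence q_h = C1*cos(5*t)*exp(-t) + C2*exp(-t)*sin(5*t).
Try q_p = A*cos(2*t) + B*sin(2*t). Substituting and equating the coefficients of cos(2t) and sin(2t) gives A = 11/250, B = 1/125, so q_p = sin(2*t)/125 + 11*cos(2*t)/250.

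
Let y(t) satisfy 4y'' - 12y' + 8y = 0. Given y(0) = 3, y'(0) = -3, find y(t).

Divide through by 4: y'' - 3y' + 2y = 0.
Characteristic equation r² - 3r + 2 = 0 factors as (r - 2)(r - 1) = 0, so r = 2, 1.
Hence y_h = C1*exp(2*t) + C2*exp(t).
Apply the initial conditions: y(0) = C1 + C2 = 3 and y'(0) = C2 + 2*C1 = -3. Solving gives C1 = -6, C2 = 9.

y = -6*exp(2*t) + 9*exp(t)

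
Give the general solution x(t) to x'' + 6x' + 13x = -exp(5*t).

Characteristic equation r² + 6r + 13 = 0 has discriminant (6)² - 4·(13) = -16 < 0, so r = -3 ± 2i.
Hence x_h = C1*cos(2*t)*exp(-3*t) + C2*exp(-3*t)*sin(2*t).
Try x_p = A*exp(5*t). Substituting into the equation and dividing by exp(5*t) gives A = -1/68, so x_p = -exp(5*t)/68.

x = -exp(5*t)/68 + C1*cos(2*t)*exp(-3*t) + C2*exp(-3*t)*sin(2*t)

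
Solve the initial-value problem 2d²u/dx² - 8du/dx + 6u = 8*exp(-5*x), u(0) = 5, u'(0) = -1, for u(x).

Divide through by 2: u'' - 4u' + 3u = 4*exp(-5*x).
Characteristic equation r² - 4r + 3 = 0 factors as (r - 3)(r - 1) = 0, so r = 3, 1.
Hence u_h = C1*exp(3*x) + C2*exp(x).
Try u_p = A*exp(-5*x). Substituting into the equation and dividing by exp(-5*x) gives A = 1/12, so u_p = exp(-5*x)/12.
General solution: u = exp(-5*x)/12 + C1*exp(3*x) + C2*exp(x).
Apply the initial conditions: u(0) = 1/12 + C1 + C2 = 5 and u'(0) = -5/12 + C2 + 3*C1 = -1. Solving gives C1 = -11/4, C2 = 23/3.

u = -11*exp(3*x)/4 + exp(-5*x)/12 + 23*exp(x)/3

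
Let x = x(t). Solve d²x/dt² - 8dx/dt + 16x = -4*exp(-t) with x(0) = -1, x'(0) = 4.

Characteristic equation r² - 8r + 16 = 0 has discriminant (-8)² - 4·(16) = 0, so r = 4 is a repeated root.
Hence x_h = (C1 + C2*t)*exp(4*t).
Try x_p = A*exp(-t). Substituting into the equation and dividing by exp(-t) gives A = -4/25, so x_p = -4*exp(-t)/25.
General solution: x = -4*exp(-t)/25 + C1*exp(4*t) + C2*t*exp(4*t).
Apply the initial conditions: x(0) = -4/25 + C1 = -1 and x'(0) = 4/25 + C2 + 4*C1 = 4. Solving gives C1 = -21/25, C2 = 36/5.

x = -21*exp(4*t)/25 - 4*exp(-t)/25 + 36*t*exp(4*t)/5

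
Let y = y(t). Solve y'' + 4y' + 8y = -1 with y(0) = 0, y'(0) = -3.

y = -1/8 - 11*exp(-2*t)*sin(2*t)/8 + cos(2*t)*exp(-2*t)/8

Characteristic equation r² + 4r + 8 = 0 has discriminant (4)² - 4·(8) = -16 < 0, so r = -2 ± 2i.
Hence y_h = C1*cos(2*t)*exp(-2*t) + C2*exp(-2*t)*sin(2*t).
For the particular solution try y_p = A0. Substituting and matching coefficients of each power of t gives A0 = -1/8, so y_p = -1/8.
General solution: y = -1/8 + C1*cos(2*t)*exp(-2*t) + C2*exp(-2*t)*sin(2*t).
Apply the initial conditions: y(0) = -1/8 + C1 = 0 and y'(0) = -2*C1 + 2*C2 = -3. Solving gives C1 = 1/8, C2 = -11/8.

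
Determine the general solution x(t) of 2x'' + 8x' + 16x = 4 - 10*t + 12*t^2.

Divide through by 2: x'' + 4x' + 8x = 2 - 5*t + 6*t^2.
Characteristic equation r² + 4r + 8 = 0 has discriminant (4)² - 4·(8) = -16 < 0, so r = -2 ± 2i.
Hence x_h = C1*cos(2*t)*exp(-2*t) + C2*exp(-2*t)*sin(2*t).
For the particular solution try x_p = A0 + A1*t + A2*t^2. Substituting and matching coefficients of each power of t gives A0 = 3/4, A1 = -11/8, A2 = 3/4, so x_p = 3/4 - 11*t/8 + 3*t^2/4.

x = 3/4 - 11*t/8 + 3*t**2/4 + C1*cos(2*t)*exp(-2*t) + C2*exp(-2*t)*sin(2*t)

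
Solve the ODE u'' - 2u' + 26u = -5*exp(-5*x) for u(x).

u = -5*exp(-5*x)/61 + C1*cos(5*x)*exp(x) + C2*exp(x)*sin(5*x)

Characteristic equation r² - 2r + 26 = 0 has discriminant (-2)² - 4·(26) = -100 < 0, so r = 1 ± 5i.
Hence u_h = C1*cos(5*x)*exp(x) + C2*exp(x)*sin(5*x).
Try u_p = A*exp(-5*x). Substituting into the equation and dividing by exp(-5*x) gives A = -5/61, so u_p = -5*exp(-5*x)/61.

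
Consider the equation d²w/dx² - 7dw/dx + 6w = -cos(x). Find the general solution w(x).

w = -5*cos(x)/74 + 7*sin(x)/74 + C1*exp(6*x) + C2*exp(x)

Characteristic equation r² - 7r + 6 = 0 factors as (r - 6)(r - 1) = 0, so r = 6, 1.
Hence w_h = C1*exp(6*x) + C2*exp(x).
Try w_p = A*cos(x) + B*sin(x). Substituting and equating the coefficients of cos(x) and sin(x) gives A = -5/74, B = 7/74, so w_p = -5*cos(x)/74 + 7*sin(x)/74.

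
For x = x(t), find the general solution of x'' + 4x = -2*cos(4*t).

x = cos(4*t)/6 + C1*cos(2*t) + C2*sin(2*t)

Characteristic equation r² + 4 = 0 has discriminant (0)² - 4·(4) = -16 < 0, so r = ± 2i.
Hence x_h = C1*cos(2*t) + C2*sin(2*t).
Try x_p = A*cos(4*t) + B*sin(4*t). Substituting and equating the coefficients of cos(4t) and sin(4t) gives A = 1/6, B = 0, so x_p = cos(4*t)/6.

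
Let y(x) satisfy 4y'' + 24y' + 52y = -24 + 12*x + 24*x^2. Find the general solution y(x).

y = -972/2197 - 33*x/169 + 6*x**2/13 + C1*cos(2*x)*exp(-3*x) + C2*exp(-3*x)*sin(2*x)

Divide through by 4: y'' + 6y' + 13y = -6 + 3*x + 6*x^2.
Characteristic equation r² + 6r + 13 = 0 has discriminant (6)² - 4·(13) = -16 < 0, so r = -3 ± 2i.
Hence y_h = C1*cos(2*x)*exp(-3*x) + C2*exp(-3*x)*sin(2*x).
For the particular solution try y_p = A0 + A1*x + A2*x^2. Substituting and matching coefficients of each power of x gives A0 = -972/2197, A1 = -33/169, A2 = 6/13, so y_p = -972/2197 - 33*x/169 + 6*x^2/13.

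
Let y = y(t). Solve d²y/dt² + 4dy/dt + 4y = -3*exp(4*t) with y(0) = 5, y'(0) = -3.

Characteristic equation r² + 4r + 4 = 0 has discriminant (4)² - 4·(4) = 0, so r = -2 is a repeated root.
Hence y_h = (C1 + C2*t)*exp(-2*t).
Try y_p = A*exp(4*t). Substituting into the equation and dividing by exp(4*t) gives A = -1/12, so y_p = -exp(4*t)/12.
General solution: y = -exp(4*t)/12 + C1*exp(-2*t) + C2*t*exp(-2*t).
Apply the initial conditions: y(0) = -1/12 + C1 = 5 and y'(0) = -1/3 + C2 - 2*C1 = -3. Solving gives C1 = 61/12, C2 = 15/2.

y = -exp(4*t)/12 + 61*exp(-2*t)/12 + 15*t*exp(-2*t)/2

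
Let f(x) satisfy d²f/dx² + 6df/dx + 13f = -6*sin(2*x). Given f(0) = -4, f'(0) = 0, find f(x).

Characteristic equation r² + 6r + 13 = 0 has discriminant (6)² - 4·(13) = -16 < 0, so r = -3 ± 2i.
Hence f_h = C1*cos(2*x)*exp(-3*x) + C2*exp(-3*x)*sin(2*x).
Try f_p = A*cos(2*x) + B*sin(2*x). Substituting and equating the coefficients of cos(2x) and sin(2x) gives A = 8/25, B = -6/25, so f_p = -6*sin(2*x)/25 + 8*cos(2*x)/25.
General solution: f = -6*sin(2*x)/25 + 8*cos(2*x)/25 + C1*cos(2*x)*exp(-3*x) + C2*exp(-3*x)*sin(2*x).
Apply the initial conditions: f(0) = 8/25 + C1 = -4 and f'(0) = -12/25 - 3*C1 + 2*C2 = 0. Solving gives C1 = -108/25, C2 = -156/25.

f = -6*sin(2*x)/25 + 8*cos(2*x)/25 - 156*exp(-3*x)*sin(2*x)/25 - 108*cos(2*x)*exp(-3*x)/25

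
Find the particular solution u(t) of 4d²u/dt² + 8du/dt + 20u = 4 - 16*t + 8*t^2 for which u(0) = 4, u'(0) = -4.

Divide through by 4: u'' + 2u' + 5u = 1 - 4*t + 2*t^2.
Characteristic equation r² + 2r + 5 = 0 has discriminant (2)² - 4·(5) = -16 < 0, so r = -1 ± 2i.
Hence u_h = C1*cos(2*t)*exp(-t) + C2*exp(-t)*sin(2*t).
For the particular solution try u_p = A0 + A1*t + A2*t^2. Substituting and matching coefficients of each power of t gives A0 = 61/125, A1 = -28/25, A2 = 2/5, so u_p = 61/125 - 28*t/25 + 2*t^2/5.
General solution: u = 61/125 - 28*t/25 + 2*t^2/5 + C1*cos(2*t)*exp(-t) + C2*exp(-t)*sin(2*t).
Apply the initial conditions: u(0) = 61/125 + C1 = 4 and u'(0) = -28/25 - C1 + 2*C2 = -4. Solving gives C1 = 439/125, C2 = 79/250.

u = 61/125 - 28*t/25 + 2*t**2/5 + 79*exp(-t)*sin(2*t)/250 + 439*cos(2*t)*exp(-t)/125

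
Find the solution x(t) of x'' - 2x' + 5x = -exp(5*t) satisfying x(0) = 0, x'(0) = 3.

x = -exp(5*t)/20 + cos(2*t)*exp(t)/20 + 8*exp(t)*sin(2*t)/5

Characteristic equation r² - 2r + 5 = 0 has discriminant (-2)² - 4·(5) = -16 < 0, so r = 1 ± 2i.
Hence x_h = C1*cos(2*t)*exp(t) + C2*exp(t)*sin(2*t).
Try x_p = A*exp(5*t). Substituting into the equation and dividing by exp(5*t) gives A = -1/20, so x_p = -exp(5*t)/20.
General solution: x = -exp(5*t)/20 + C1*cos(2*t)*exp(t) + C2*exp(t)*sin(2*t).
Apply the initial conditions: x(0) = -1/20 + C1 = 0 and x'(0) = -1/4 + C1 + 2*C2 = 3. Solving gives C1 = 1/20, C2 = 8/5.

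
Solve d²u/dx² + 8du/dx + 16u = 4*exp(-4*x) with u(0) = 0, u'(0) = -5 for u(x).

u = -5*x*exp(-4*x) + 2*x**2*exp(-4*x)

Characteristic equation r² + 8r + 16 = 0 has discriminant (8)² - 4·(16) = 0, so r = -4 is a repeated root.
Hence u_h = (C1 + C2*x)*exp(-4*x).
Since exp(-4*x) solves the homogeneous equation (r = -4 is a root of multiplicity 2), multiply the trial by x^2. Try u_p = A*x^2*exp(-4*x). Substituting into the equation and dividing by exp(-4*x) gives A = 2, so u_p = 2*x^2*exp(-4*x).
General solution: u = C1*exp(-4*x) + 2*x^2*exp(-4*x) + C2*x*exp(-4*x).
Apply the initial conditions: u(0) = C1 = 0 and u'(0) = C2 - 4*C1 = -5. Solving gives C1 = 0, C2 = -5.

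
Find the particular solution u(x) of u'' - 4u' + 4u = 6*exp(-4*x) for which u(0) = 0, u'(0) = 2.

u = -exp(2*x)/6 + exp(-4*x)/6 + 3*x*exp(2*x)

Characteristic equation r² - 4r + 4 = 0 has discriminant (-4)² - 4·(4) = 0, so r = 2 is a repeated root.
Hence u_h = (C1 + C2*x)*exp(2*x).
Try u_p = A*exp(-4*x). Substituting into the equation and dividing by exp(-4*x) gives A = 1/6, so u_p = exp(-4*x)/6.
General solution: u = exp(-4*x)/6 + C1*exp(2*x) + C2*x*exp(2*x).
Apply the initial conditions: u(0) = 1/6 + C1 = 0 and u'(0) = -2/3 + C2 + 2*C1 = 2. Solving gives C1 = -1/6, C2 = 3.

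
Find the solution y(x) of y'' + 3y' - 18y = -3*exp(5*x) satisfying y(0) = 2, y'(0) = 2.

y = -3*exp(5*x)/22 + 31*exp(3*x)/18 + 41*exp(-6*x)/99

Characteristic equation r² + 3r - 18 = 0 factors as (r - 3)(r + 6) = 0, so r = 3, -6.
Hence y_h = C1*exp(3*x) + C2*exp(-6*x).
Try y_p = A*exp(5*x). Substituting into the equation and dividing by exp(5*x) gives A = -3/22, so y_p = -3*exp(5*x)/22.
General solution: y = -3*exp(5*x)/22 + C1*exp(3*x) + C2*exp(-6*x).
Apply the initial conditions: y(0) = -3/22 + C1 + C2 = 2 and y'(0) = -15/22 - 6*C2 + 3*C1 = 2. Solving gives C1 = 31/18, C2 = 41/99.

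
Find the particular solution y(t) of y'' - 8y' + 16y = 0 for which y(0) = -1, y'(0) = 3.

Characteristic equation r² - 8r + 16 = 0 has discriminant (-8)² - 4·(16) = 0, so r = 4 is a repeated root.
Hence y_h = (C1 + C2*t)*exp(4*t).
Apply the initial conditions: y(0) = C1 = -1 and y'(0) = C2 + 4*C1 = 3. Solving gives C1 = -1, C2 = 7.

y = -exp(4*t) + 7*t*exp(4*t)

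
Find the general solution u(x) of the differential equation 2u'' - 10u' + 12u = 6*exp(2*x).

Divide through by 2: u'' - 5u' + 6u = 3*exp(2*x).
Characteristic equation r² - 5r + 6 = 0 factors as (r - 3)(r - 2) = 0, so r = 3, 2.
Hence u_h = C1*exp(3*x) + C2*exp(2*x).
Since exp(2*x) solves the homogeneous equation (r = 2 is a root of multiplicity 1), multiply the trial by x. Try u_p = A*x*exp(2*x). Substituting into the equation and dividing by exp(2*x) gives A = -3, so u_p = -3*x*exp(2*x).

u = C1*exp(3*x) + C2*exp(2*x) - 3*x*exp(2*x)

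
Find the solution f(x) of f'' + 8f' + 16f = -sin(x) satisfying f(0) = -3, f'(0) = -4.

f = -875*exp(-4*x)/289 - 15*sin(x)/289 + 8*cos(x)/289 - 273*x*exp(-4*x)/17

Characteristic equation r² + 8r + 16 = 0 has discriminant (8)² - 4·(16) = 0, so r = -4 is a repeated root.
Hence f_h = (C1 + C2*x)*exp(-4*x).
Try f_p = A*cos(x) + B*sin(x). Substituting and equating the coefficients of cos(x) and sin(x) gives A = 8/289, B = -15/289, so f_p = -15*sin(x)/289 + 8*cos(x)/289.
General solution: f = -15*sin(x)/289 + 8*cos(x)/289 + C1*exp(-4*x) + C2*x*exp(-4*x).
Apply the initial conditions: f(0) = 8/289 + C1 = -3 and f'(0) = -15/289 + C2 - 4*C1 = -4. Solving gives C1 = -875/289, C2 = -273/17.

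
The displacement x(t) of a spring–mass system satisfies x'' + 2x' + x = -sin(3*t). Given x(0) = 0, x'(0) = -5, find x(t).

x = -3*exp(-t)/50 + 2*sin(3*t)/25 + 3*cos(3*t)/50 - 53*t*exp(-t)/10

Characteristic equation r² + 2r + 1 = 0 has discriminant (2)² - 4·(1) = 0, so r = -1 is a repeated root.
Hence x_h = (C1 + C2*t)*exp(-t).
Try x_p = A*cos(3*t) + B*sin(3*t). Substituting and equating the coefficients of cos(3t) and sin(3t) gives A = 3/50, B = 2/25, so x_p = 2*sin(3*t)/25 + 3*cos(3*t)/50.
General solution: x = 2*sin(3*t)/25 + 3*cos(3*t)/50 + C1*exp(-t) + C2*t*exp(-t).
Apply the initial conditions: x(0) = 3/50 + C1 = 0 and x'(0) = 6/25 + C2 - C1 = -5. Solving gives C1 = -3/50, C2 = -53/10.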